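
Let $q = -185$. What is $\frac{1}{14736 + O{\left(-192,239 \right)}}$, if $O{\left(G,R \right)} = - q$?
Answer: $\frac{1}{14921} \approx 6.702 \cdot 10^{-5}$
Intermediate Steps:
$O{\left(G,R \right)} = 185$ ($O{\left(G,R \right)} = \left(-1\right) \left(-185\right) = 185$)
$\frac{1}{14736 + O{\left(-192,239 \right)}} = \frac{1}{14736 + 185} = \frac{1}{14921}$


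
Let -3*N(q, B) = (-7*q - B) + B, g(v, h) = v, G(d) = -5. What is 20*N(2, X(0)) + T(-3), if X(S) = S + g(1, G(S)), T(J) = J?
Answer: 271/3 ≈ 90.333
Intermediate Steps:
X(S) = 1 + S (X(S) = S + 1 = 1 + S)
N(q, B) = 7*q/3 (N(q, B) = -((-7*q - B) + B)/3 = -((-B - 7*q) + B)/3 = -(-7)*q/3 = 7*q/3)
20*N(2, X(0)) + T(-3) = 20*((7/3)*2) - 3 = 20*(14/3) - 3 = 280/3 - 3 = 271/3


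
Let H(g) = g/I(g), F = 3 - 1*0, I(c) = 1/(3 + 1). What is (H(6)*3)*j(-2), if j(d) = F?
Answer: 216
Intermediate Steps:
I(c) = ¼ (I(c) = 1/4 = ¼)
F = 3 (F = 3 + 0 = 3)
j(d) = 3
H(g) = 4*g (H(g) = g/(¼) = g*4 = 4*g)
(H(6)*3)*j(-2) = ((4*6)*3)*3 = (24*3)*3 = 72*3 = 216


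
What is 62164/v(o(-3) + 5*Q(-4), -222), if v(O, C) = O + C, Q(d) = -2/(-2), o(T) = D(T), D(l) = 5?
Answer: -15541/53 ≈ -293.23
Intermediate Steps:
o(T) = 5
Q(d) = 1 (Q(d) = -2*(-½) = 1)
v(O, C) = C + O
62164/v(o(-3) + 5*Q(-4), -222) = 62164/(-222 + (5 + 5*1)) = 62164/(-222 + (5 + 5)) = 62164/(-222 + 10) = 62164/(-212) = 62164*(-1/212) = -15541/53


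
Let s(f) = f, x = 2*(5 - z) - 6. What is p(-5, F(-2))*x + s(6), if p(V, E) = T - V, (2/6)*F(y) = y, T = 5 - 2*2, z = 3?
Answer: -6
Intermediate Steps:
T = 1 (T = 5 - 4 = 1)
F(y) = 3*y
p(V, E) = 1 - V
x = -2 (x = 2*(5 - 1*3) - 6 = 2*(5 - 3) - 6 = 2*2 - 6 = 4 - 6 = -2)
p(-5, F(-2))*x + s(6) = (1 - 1*(-5))*(-2) + 6 = (1 + 5)*(-2) + 6 = 6*(-2) + 6 = -12 + 6 = -6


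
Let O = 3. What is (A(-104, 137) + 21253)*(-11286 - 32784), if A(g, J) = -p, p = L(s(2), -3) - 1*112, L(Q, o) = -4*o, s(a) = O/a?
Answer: -941026710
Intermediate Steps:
s(a) = 3/a
p = -100 (p = -4*(-3) - 1*112 = 12 - 112 = -100)
A(g, J) = 100 (A(g, J) = -1*(-100) = 100)
(A(-104, 137) + 21253)*(-11286 - 32784) = (100 + 21253)*(-11286 - 32784) = 21353*(-44070) = -941026710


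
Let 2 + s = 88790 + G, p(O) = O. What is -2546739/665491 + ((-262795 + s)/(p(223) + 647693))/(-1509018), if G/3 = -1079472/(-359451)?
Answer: -99447697067413820171689/25986781702713472377912 ≈ -3.8269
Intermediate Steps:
G = 359824/39939 (G = 3*(-1079472/(-359451)) = 3*(-1079472*(-1/359451)) = 3*(359824/119817) = 359824/39939 ≈ 9.0093)
s = 3546463756/39939 (s = -2 + (88790 + 359824/39939) = -2 + 3546543634/39939 = 3546463756/39939 ≈ 88797.)
-2546739/665491 + ((-262795 + s)/(p(223) + 647693))/(-1509018) = -2546739/665491 + ((-262795 + 3546463756/39939)/(223 + 647693))/(-1509018) = -2546739*1/665491 - 6949305749/39939/647916*(-1/1509018) = -2546739/665491 - 6949305749/39939*1/647916*(-1/1509018) = -2546739/665491 - 6949305749/25877117124*(-1/1509018) = -2546739/665491 + 6949305749/39049035528224232 = -99447697067413820171689/25986781702713472377912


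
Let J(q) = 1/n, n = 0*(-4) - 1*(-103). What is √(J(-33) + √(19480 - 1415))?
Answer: √(103 + 10609*√18065)/103 ≈ 11.594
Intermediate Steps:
n = 103 (n = 0 + 103 = 103)
J(q) = 1/103
√(J(-33) + √(19480 - 1415)) = √(1/103 + √(19480 - 1415)) = √(1/103 + √18065)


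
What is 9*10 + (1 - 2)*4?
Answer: 86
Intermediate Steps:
9*10 + (1 - 2)*4 = 90 - 1*4 = 90 - 4 = 86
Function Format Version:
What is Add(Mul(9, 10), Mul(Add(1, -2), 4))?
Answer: 86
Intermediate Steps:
Add(Mul(9, 10), Mul(Add(1, -2), 4)) = Add(90, Mul(-1, 4)) = Add(90, -4) = 86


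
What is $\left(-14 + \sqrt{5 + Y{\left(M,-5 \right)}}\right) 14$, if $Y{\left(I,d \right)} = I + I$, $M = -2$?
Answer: $-182$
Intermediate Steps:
$Y{\left(I,d \right)} = 2 I$
$\left(-14 + \sqrt{5 + Y{\left(M,-5 \right)}}\right) 14 = \left(-14 + \sqrt{5 + 2 \left(-2\right)}\right) 14 = \left(-14 + \sqrt{5 - 4}\right) 14 = \left(-14 + \sqrt{1}\right) 14 = \left(-14 + 1\right) 14 = \left(-13\right) 14 = -182$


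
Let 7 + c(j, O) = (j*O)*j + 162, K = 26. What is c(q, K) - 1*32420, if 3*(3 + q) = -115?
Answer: 109391/9 ≈ 12155.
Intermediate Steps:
q = -124/3 (q = -3 + (⅓)*(-115) = -3 - 115/3 = -124/3 ≈ -41.333)
c(j, O) = 155 + O*j² (c(j, O) = -7 + ((j*O)*j + 162) = -7 + ((O*j)*j + 162) = -7 + (O*j² + 162) = -7 + (162 + O*j²) = 155 + O*j²)
c(q, K) - 1*32420 = (155 + 26*(-124/3)²) - 1*32420 = (155 + 26*(15376/9)) - 32420 = (155 + 399776/9) - 32420 = 401171/9 - 32420 = 109391/9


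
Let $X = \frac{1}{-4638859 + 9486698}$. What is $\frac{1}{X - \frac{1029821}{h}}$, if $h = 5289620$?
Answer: $- \frac{25643226131180}{4992401117199} \approx -5.1365$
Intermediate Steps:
$X = \frac{1}{4847839} \approx 2.0628 \cdot 10^{-7}$
$\frac{1}{X - \frac{1029821}{h}} = \frac{1}{\frac{1}{4847839} - \frac{1029821}{5289620}} = \frac{1}{- \frac{4992401117199}{25643226131180}} = - \frac{25643226131180}{4992401117199}$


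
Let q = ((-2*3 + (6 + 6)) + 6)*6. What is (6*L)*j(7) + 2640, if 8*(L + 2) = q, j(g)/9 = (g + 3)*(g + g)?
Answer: 55560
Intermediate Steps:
q = 72 (q = ((-6 + 12) + 6)*6 = (6 + 6)*6 = 12*6 = 72)
j(g) = 18*g*(3 + g) (j(g) = 9*((g + 3)*(g + g)) = 9*((3 + g)*(2*g)) = 9*(2*g*(3 + g)) = 18*g*(3 + g))
L = 7 (L = -2 + (⅛)*72 = -2 + 9 = 7)
(6*L)*j(7) + 2640 = (6*7)*(18*7*(3 + 7)) + 2640 = 42*(18*7*10) + 2640 = 42*1260 + 2640 = 52920 + 2640 = 55560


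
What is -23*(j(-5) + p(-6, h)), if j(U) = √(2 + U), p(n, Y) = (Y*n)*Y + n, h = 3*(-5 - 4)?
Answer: 100740 - 23*I*√3 ≈ 1.0074e+5 - 39.837*I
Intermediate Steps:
h = -27 (h = 3*(-9) = -27)
p(n, Y) = n + n*Y² (p(n, Y) = n*Y² + n = n + n*Y²)
-23*(j(-5) + p(-6, h)) = -23*(√(2 - 5) - 6*(1 + (-27)²)) = -23*(√(-3) - 6*(1 + 729)) = -23*(I*√3 - 6*730) = -23*(I*√3 - 4380) = -23*(-4380 + I*√3) = 100740 - 23*I*√3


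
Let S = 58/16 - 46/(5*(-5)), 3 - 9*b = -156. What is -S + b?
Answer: 7321/600 ≈ 12.202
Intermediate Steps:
b = 53/3 (b = ⅓ - ⅑*(-156) = ⅓ + 52/3 = 53/3 ≈ 17.667)
S = 1093/200 (S = 58*(1/16) - 46/(-25) = 29/8 - 46*(-1/25) = 29/8 + 46/25 = 1093/200 ≈ 5.4650)
-S + b = -1*1093/200 + 53/3 = -1093/200 + 53/3 = 7321/600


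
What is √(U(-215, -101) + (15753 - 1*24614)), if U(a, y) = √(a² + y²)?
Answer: √(-8861 + √56426) ≈ 92.863*I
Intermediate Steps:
√(U(-215, -101) + (15753 - 1*24614)) = √(√((-215)² + (-101)²) + (15753 - 1*24614)) = √(√(46225 + 10201) + (15753 - 24614)) = √(√56426 - 8861) = √(-8861 + √56426)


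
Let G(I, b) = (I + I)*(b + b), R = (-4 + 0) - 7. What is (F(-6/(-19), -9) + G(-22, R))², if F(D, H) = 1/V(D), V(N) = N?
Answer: 33953929/36 ≈ 9.4317e+5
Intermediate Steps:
R = -11 (R = -4 - 7 = -11)
G(I, b) = 4*I*b (G(I, b) = (2*I)*(2*b) = 4*I*b)
F(D, H) = 1/D
(F(-6/(-19), -9) + G(-22, R))² = (1/(-6/(-19)) + 4*(-22)*(-11))² = (1/(-6*(-1/19)) + 968)² = (1/(6/19) + 968)² = (19/6 + 968)² = (5827/6)² = 33953929/36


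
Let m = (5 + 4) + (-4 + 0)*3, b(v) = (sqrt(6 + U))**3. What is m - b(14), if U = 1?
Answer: -3 - 7*sqrt(7) ≈ -21.520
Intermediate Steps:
b(v) = 7*sqrt(7) (b(v) = (sqrt(6 + 1))**3 = (sqrt(7))**3 = 7*sqrt(7))
m = -3 (m = 9 - 4*3 = 9 - 12 = -3)
m - b(14) = -3 - 7*sqrt(7)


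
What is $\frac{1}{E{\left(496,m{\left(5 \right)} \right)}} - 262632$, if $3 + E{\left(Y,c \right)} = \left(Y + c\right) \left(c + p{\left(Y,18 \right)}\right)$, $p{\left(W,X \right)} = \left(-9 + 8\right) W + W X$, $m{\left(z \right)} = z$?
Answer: $- \frac{1110128130287}{4226934} \approx -2.6263 \cdot 10^{5}$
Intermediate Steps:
$p{\left(W,X \right)} = - W + W X$
$E{\left(Y,c \right)} = -3 + \left(Y + c\right) \left(c + 17 Y\right)$ ($E{\left(Y,c \right)} = -3 + \left(Y + c\right) \left(c + Y \left(-1 + 18\right)\right) = -3 + \left(Y + c\right) \left(c + Y 17\right) = -3 + \left(Y + c\right) \left(c + 17 Y\right)$)
$\frac{1}{E{\left(496,m{\left(5 \right)} \right)}} - 262632 = \frac{1}{-3 + 5^{2} + 17 \cdot 496^{2} + 18 \cdot 496 \cdot 5} - 262632 = \frac{1}{-3 + 25 + 17 \cdot 246016 + 44640} - 262632 = \frac{1}{-3 + 25 + 4182272 + 44640} - 262632 = \frac{1}{4226934} - 262632 = - \frac{1110128130287}{4226934}$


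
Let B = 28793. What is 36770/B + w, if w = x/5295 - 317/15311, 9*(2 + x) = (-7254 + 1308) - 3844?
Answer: 22070254128911/21008688784065 ≈ 1.0505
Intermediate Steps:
x = -9808/9 (x = -2 + ((-7254 + 1308) - 3844)/9 = -2 + (-5946 - 3844)/9 = -2 + (1/9)*(-9790) = -2 - 9790/9 = -9808/9 ≈ -1089.8)
w = -165276923/729645705 (w = -9808/9/5295 - 317/15311 = -9808/9*1/5295 - 317*1/15311 = -9808/47655 - 317/15311 = -165276923/729645705 ≈ -0.22652)
36770/B + w = 36770/28793 - 165276923/729645705 = 22070254128911/21008688784065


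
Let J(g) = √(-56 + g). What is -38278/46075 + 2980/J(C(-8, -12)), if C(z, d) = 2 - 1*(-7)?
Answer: -38278/46075 - 2980*I*√47/47 ≈ -0.83078 - 434.68*I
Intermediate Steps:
C(z, d) = 9 (C(z, d) = 2 + 7 = 9)
-38278/46075 + 2980/J(C(-8, -12)) = -38278/46075 + 2980/(√(-56 + 9)) = -38278*1/46075 + 2980/(√(-47)) = -38278/46075 + 2980/((I*√47)) = -38278/46075 + 2980*(-I*√47/47) = -38278/46075 - 2980*I*√47/47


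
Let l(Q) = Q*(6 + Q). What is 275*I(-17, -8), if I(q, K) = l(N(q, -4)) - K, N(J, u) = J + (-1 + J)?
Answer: 281325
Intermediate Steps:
N(J, u) = -1 + 2*J
I(q, K) = -K + (-1 + 2*q)*(5 + 2*q) (I(q, K) = (-1 + 2*q)*(6 + (-1 + 2*q)) - K = (-1 + 2*q)*(5 + 2*q) - K = -K + (-1 + 2*q)*(5 + 2*q))
275*I(-17, -8) = 275*(-1*(-8) + (-1 + 2*(-17))*(5 + 2*(-17))) = 275*(8 + (-1 - 34)*(5 - 34)) = 275*(8 - 35*(-29)) = 275*(8 + 1015) = 275*1023 = 281325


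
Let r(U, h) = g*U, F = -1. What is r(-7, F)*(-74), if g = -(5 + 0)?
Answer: -2590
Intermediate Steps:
g = -5 (g = -1*5 = -5)
r(U, h) = -5*U
r(-7, F)*(-74) = -5*(-7)*(-74) = 35*(-74) = -2590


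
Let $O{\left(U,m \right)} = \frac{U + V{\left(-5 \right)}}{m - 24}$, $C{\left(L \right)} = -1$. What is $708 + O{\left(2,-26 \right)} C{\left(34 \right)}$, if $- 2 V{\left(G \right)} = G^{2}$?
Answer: $\frac{70779}{100} \approx 707.79$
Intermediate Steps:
$V{\left(G \right)} = - \frac{G^{2}}{2}$
$O{\left(U,m \right)} = \frac{- \frac{25}{2} + U}{-24 + m}$ ($O{\left(U,m \right)} = \frac{U - \frac{\left(-5\right)^{2}}{2}}{m - 24} = \frac{U - \frac{25}{2}}{-24 + m} = \frac{- \frac{25}{2} + U}{-24 + m}$)
$708 + O{\left(2,-26 \right)} C{\left(34 \right)} = 708 + \frac{- \frac{25}{2} + 2}{-24 - 26} \left(-1\right) = 708 + \frac{1}{-50} \left(- \frac{21}{2}\right) \left(-1\right) = 708 + \left(- \frac{1}{50}\right) \left(- \frac{21}{2}\right) \left(-1\right) = 708 + \frac{21}{100} \left(-1\right) = 708 - \frac{21}{100} = \frac{70779}{100}$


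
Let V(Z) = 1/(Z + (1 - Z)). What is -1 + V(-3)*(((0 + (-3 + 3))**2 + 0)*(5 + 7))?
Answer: -1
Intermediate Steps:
V(Z) = 1 (V(Z) = 1/1 = 1)
-1 + V(-3)*(((0 + (-3 + 3))**2 + 0)*(5 + 7)) = -1 + 1*(((0 + (-3 + 3))**2 + 0)*(5 + 7)) = -1 + 1*(((0 + 0)**2 + 0)*12) = -1 + 1*((0**2 + 0)*12) = -1 + 1*((0 + 0)*12) = -1 + 1*(0*12) = -1 + 1*0 = -1 + 0 = -1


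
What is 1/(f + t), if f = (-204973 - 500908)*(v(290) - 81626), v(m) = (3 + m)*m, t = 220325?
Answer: -1/2360245739 ≈ -4.2368e-10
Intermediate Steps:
v(m) = m*(3 + m)
f = -2360466064 (f = (-204973 - 500908)*(290*(3 + 290) - 81626) = -705881*(290*293 - 81626) = -705881*(84970 - 81626) = -705881*3344 = -2360466064)
1/(f + t) = 1/(-2360466064 + 220325) = 1/(-2360245739) = -1/2360245739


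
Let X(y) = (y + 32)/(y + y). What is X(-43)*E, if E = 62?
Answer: 341/43 ≈ 7.9302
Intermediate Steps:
X(y) = (32 + y)/(2*y) (X(y) = (32 + y)/((2*y)) = (32 + y)*(1/(2*y)) = (32 + y)/(2*y))
X(-43)*E = ((½)*(32 - 43)/(-43))*62 = ((½)*(-1/43)*(-11))*62 = (11/86)*62 = 341/43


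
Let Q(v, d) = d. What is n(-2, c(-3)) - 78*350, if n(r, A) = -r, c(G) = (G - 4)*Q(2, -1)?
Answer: -27298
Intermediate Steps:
c(G) = 4 - G (c(G) = (G - 4)*(-1) = (-4 + G)*(-1) = 4 - G)
n(-2, c(-3)) - 78*350 = -1*(-2) - 78*350 = 2 - 27300 = -27298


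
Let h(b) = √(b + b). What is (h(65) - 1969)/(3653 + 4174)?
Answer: -1969/7827 + √130/7827 ≈ -0.25011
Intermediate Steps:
h(b) = √2*√b (h(b) = √(2*b) = √2*√b)
(h(65) - 1969)/(3653 + 4174) = (√2*√65 - 1969)/(3653 + 4174) = (√130 - 1969)/7827 = (-1969 + √130)*(1/7827) = -1969/7827 + √130/7827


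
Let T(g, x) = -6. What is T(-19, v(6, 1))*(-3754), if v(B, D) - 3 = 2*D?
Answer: 22524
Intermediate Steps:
v(B, D) = 3 + 2*D
T(-19, v(6, 1))*(-3754) = -6*(-3754) = 22524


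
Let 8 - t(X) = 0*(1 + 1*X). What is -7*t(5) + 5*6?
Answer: -26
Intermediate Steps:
t(X) = 8 (t(X) = 8 - 0*(1 + 1*X) = 8 - 0*(1 + X) = 8 - 1*0 = 8 + 0 = 8)
-7*t(5) + 5*6 = -7*8 + 5*6 = -56 + 30 = -26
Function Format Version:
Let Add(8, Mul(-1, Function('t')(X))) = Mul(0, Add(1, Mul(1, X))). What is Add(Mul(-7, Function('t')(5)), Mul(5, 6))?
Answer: -26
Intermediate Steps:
Function('t')(X) = 8 (Function('t')(X) = Add(8, Mul(-1, Mul(0, Add(1, Mul(1, X))))) = Add(8, Mul(-1, Mul(0, Add(1, X)))) = Add(8, Mul(-1, 0)) = Add(8, 0) = 8)
Add(Mul(-7, Function('t')(5)), Mul(5, 6)) = Add(Mul(-7, 8), Mul(5, 6)) = Add(-56, 30) = -26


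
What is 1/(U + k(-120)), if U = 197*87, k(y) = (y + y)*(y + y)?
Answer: 1/74739 ≈ 1.3380e-5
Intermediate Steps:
k(y) = 4*y² (k(y) = (2*y)*(2*y) = 4*y²)
U = 17139
1/(U + k(-120)) = 1/(17139 + 4*(-120)²) = 1/(17139 + 4*14400) = 1/(17139 + 57600) = 1/74739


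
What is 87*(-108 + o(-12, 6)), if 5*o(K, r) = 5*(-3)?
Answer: -9657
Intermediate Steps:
o(K, r) = -3 (o(K, r) = (5*(-3))/5 = (1/5)*(-15) = -3)
87*(-108 + o(-12, 6)) = 87*(-108 - 3) = 87*(-111) = -9657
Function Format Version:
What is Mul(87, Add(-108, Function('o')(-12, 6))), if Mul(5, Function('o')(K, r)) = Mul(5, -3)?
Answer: -9657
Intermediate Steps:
Function('o')(K, r) = -3 (Function('o')(K, r) = Mul(Rational(1, 5), Mul(5, -3)) = Mul(Rational(1, 5), -15) = -3)
Mul(87, Add(-108, Function('o')(-12, 6))) = Mul(87, Add(-108, -3)) = Mul(87, -111) = -9657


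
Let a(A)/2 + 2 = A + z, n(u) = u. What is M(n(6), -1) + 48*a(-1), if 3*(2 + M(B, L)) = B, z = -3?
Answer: -576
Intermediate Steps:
M(B, L) = -2 + B/3
a(A) = -10 + 2*A (a(A) = -4 + 2*(A - 3) = -4 + 2*(-3 + A) = -4 + (-6 + 2*A) = -10 + 2*A)
M(n(6), -1) + 48*a(-1) = (-2 + (⅓)*6) + 48*(-10 + 2*(-1)) = (-2 + 2) + 48*(-10 - 2) = 0 + 48*(-12) = 0 - 576 = -576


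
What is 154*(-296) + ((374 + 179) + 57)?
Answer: -44974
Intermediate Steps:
154*(-296) + ((374 + 179) + 57) = -45584 + (553 + 57) = -45584 + 610 = -44974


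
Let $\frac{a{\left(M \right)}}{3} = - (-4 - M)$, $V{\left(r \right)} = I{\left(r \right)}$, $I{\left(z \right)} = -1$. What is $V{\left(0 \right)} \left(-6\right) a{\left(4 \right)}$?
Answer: $144$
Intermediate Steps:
$V{\left(r \right)} = -1$
$a{\left(M \right)} = 12 + 3 M$ ($a{\left(M \right)} = 3 \left(- (-4 - M)\right) = 3 \left(4 + M\right) = 12 + 3 M$)
$V{\left(0 \right)} \left(-6\right) a{\left(4 \right)} = \left(-1\right) \left(-6\right) \left(12 + 3 \cdot 4\right) = 6 \left(12 + 12\right) = 6 \cdot 24 = 144$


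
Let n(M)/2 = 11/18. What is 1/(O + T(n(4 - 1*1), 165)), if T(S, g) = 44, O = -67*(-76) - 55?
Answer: 1/5081 ≈ 0.00019681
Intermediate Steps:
n(M) = 11/9 (n(M) = 2*(11/18) = 11/9)
O = 5037 (O = 5092 - 55 = 5037)
1/(O + T(n(4 - 1*1), 165)) = 1/(5037 + 44) = 1/5081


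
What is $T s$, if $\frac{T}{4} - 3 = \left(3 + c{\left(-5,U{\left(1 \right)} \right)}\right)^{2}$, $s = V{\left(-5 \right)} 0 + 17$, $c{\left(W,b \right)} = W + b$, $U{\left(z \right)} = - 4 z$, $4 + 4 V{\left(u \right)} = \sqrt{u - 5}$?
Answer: $2652$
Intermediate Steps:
$V{\left(u \right)} = -1 + \frac{\sqrt{-5 + u}}{4}$ ($V{\left(u \right)} = -1 + \frac{\sqrt{u - 5}}{4} = -1 + \frac{\sqrt{-5 + u}}{4}$)
$s = 17$ ($s = \left(-1 + \frac{\sqrt{-5 - 5}}{4}\right) 0 + 17 = \left(-1 + \frac{\sqrt{-10}}{4}\right) 0 + 17 = \left(-1 + \frac{i \sqrt{10}}{4}\right) 0 + 17 = 0 + 17 = 17$)
$T = 156$ ($T = 12 + 4 \left(3 - 9\right)^{2} = 12 + 4 \left(-6\right)^{2} = 12 + 4 \cdot 36 = 12 + 144 = 156$)
$T s = 156 \cdot 17 = 2652$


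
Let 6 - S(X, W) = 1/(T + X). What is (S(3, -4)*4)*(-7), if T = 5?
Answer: -329/2 ≈ -164.50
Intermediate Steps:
S(X, W) = 6 - 1/(5 + X)
(S(3, -4)*4)*(-7) = (((29 + 6*3)/(5 + 3))*4)*(-7) = (((29 + 18)/8)*4)*(-7) = (((⅛)*47)*4)*(-7) = ((47/8)*4)*(-7) = (47/2)*(-7) = -329/2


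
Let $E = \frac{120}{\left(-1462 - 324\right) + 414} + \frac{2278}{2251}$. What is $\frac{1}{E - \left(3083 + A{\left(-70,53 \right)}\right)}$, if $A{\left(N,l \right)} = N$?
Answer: $- \frac{772093}{2325602385} \approx -0.000332$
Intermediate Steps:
$E = \frac{713824}{772093}$ ($E = \frac{120}{-1786 + 414} + 2278 \cdot \frac{1}{2251} = \frac{120}{-1372} + \frac{2278}{2251} = 120 \left(- \frac{1}{1372}\right) + \frac{2278}{2251} = - \frac{30}{343} + \frac{2278}{2251} = \frac{713824}{772093} \approx 0.92453$)
$\frac{1}{E - \left(3083 + A{\left(-70,53 \right)}\right)} = \frac{1}{\frac{713824}{772093} - 3013} = \frac{1}{- \frac{2325602385}{772093}} = - \frac{772093}{2325602385}$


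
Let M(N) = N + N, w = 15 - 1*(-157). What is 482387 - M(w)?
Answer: 482043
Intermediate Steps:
w = 172 (w = 15 + 157 = 172)
M(N) = 2*N
482387 - M(w) = 482387 - 2*172 = 482387 - 1*344 = 482387 - 344 = 482043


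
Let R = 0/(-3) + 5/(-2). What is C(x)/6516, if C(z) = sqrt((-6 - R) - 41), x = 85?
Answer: I*sqrt(178)/13032 ≈ 0.0010238*I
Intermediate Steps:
R = -5/2 (R = 0*(-1/3) + 5*(-1/2) = 0 - 5/2 = -5/2 ≈ -2.5000)
C(z) = I*sqrt(178)/2 (C(z) = sqrt((-6 - 1*(-5/2)) - 41) = sqrt((-6 + 5/2) - 41) = sqrt(-7/2 - 41) = sqrt(-89/2) = I*sqrt(178)/2)
C(x)/6516 = (I*sqrt(178)/2)/6516 = (I*sqrt(178)/2)*(1/6516) = I*sqrt(178)/13032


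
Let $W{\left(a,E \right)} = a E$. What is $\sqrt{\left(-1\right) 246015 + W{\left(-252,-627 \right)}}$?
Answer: $3 i \sqrt{9779} \approx 296.67 i$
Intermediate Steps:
$W{\left(a,E \right)} = E a$
$\sqrt{\left(-1\right) 246015 + W{\left(-252,-627 \right)}} = \sqrt{\left(-1\right) 246015 - -158004} = \sqrt{-246015 + 158004} = \sqrt{-88011} = 3 i \sqrt{9779}$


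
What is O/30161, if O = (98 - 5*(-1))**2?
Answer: 10609/30161 ≈ 0.35175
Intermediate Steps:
O = 10609 (O = (98 + 5)**2 = 103**2 = 10609)
O/30161 = 10609/30161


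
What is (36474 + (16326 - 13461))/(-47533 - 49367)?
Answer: -13113/32300 ≈ -0.40598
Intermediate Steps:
(36474 + (16326 - 13461))/(-47533 - 49367) = (36474 + 2865)/(-96900) = 39339*(-1/96900) = -13113/32300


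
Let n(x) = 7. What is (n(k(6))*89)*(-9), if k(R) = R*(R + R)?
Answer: -5607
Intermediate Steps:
k(R) = 2*R² (k(R) = R*(2*R) = 2*R²)
(n(k(6))*89)*(-9) = (7*89)*(-9) = 623*(-9) = -5607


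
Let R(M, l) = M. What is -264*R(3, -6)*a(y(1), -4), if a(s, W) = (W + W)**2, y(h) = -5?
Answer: -50688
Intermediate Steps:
a(s, W) = 4*W**2 (a(s, W) = (2*W)**2 = 4*W**2)
-264*R(3, -6)*a(y(1), -4) = -792*4*(-4)**2 = -792*4*16 = -792*64 = -264*192 = -50688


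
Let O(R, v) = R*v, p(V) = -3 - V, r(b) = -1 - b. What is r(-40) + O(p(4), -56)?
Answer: 431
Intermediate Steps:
r(-40) + O(p(4), -56) = (-1 - 1*(-40)) + (-3 - 1*4)*(-56) = (-1 + 40) + (-3 - 4)*(-56) = 39 - 7*(-56) = 39 + 392 = 431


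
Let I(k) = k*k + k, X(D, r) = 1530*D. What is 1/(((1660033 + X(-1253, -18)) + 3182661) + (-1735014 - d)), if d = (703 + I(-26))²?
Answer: -1/640019 ≈ -1.5625e-6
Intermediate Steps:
I(k) = k + k² (I(k) = k² + k = k + k²)
d = 1830609 (d = (703 - 26*(1 - 26))² = (703 - 26*(-25))² = (703 + 650)² = 1353² = 1830609)
1/(((1660033 + X(-1253, -18)) + 3182661) + (-1735014 - d)) = 1/(((1660033 + 1530*(-1253)) + 3182661) + (-1735014 - 1*1830609)) = 1/(((1660033 - 1917090) + 3182661) + (-1735014 - 1830609)) = 1/((-257057 + 3182661) - 3565623) = 1/(2925604 - 3565623) = 1/(-640019) = -1/640019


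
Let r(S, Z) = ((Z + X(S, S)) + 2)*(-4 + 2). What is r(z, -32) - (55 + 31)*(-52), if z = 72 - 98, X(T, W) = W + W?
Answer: 4636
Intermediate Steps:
X(T, W) = 2*W
z = -26
r(S, Z) = -4 - 4*S - 2*Z (r(S, Z) = ((Z + 2*S) + 2)*(-4 + 2) = (2 + Z + 2*S)*(-2) = -4 - 4*S - 2*Z)
r(z, -32) - (55 + 31)*(-52) = (-4 - 4*(-26) - 2*(-32)) - (55 + 31)*(-52) = (-4 + 104 + 64) - 86*(-52) = 164 - 1*(-4472) = 164 + 4472 = 4636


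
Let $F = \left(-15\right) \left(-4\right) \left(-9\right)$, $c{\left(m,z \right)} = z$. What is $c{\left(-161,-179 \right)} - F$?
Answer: $361$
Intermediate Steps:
$F = -540$ ($F = 60 \left(-9\right) = -540$)
$c{\left(-161,-179 \right)} - F = -179 - -540 = -179 + 540 = 361$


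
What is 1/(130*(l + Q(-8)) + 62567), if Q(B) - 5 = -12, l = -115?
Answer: 1/46707 ≈ 2.1410e-5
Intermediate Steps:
Q(B) = -7 (Q(B) = 5 - 12 = -7)
1/(130*(l + Q(-8)) + 62567) = 1/(130*(-115 - 7) + 62567) = 1/(130*(-122) + 62567) = 1/(-15860 + 62567) = 1/46707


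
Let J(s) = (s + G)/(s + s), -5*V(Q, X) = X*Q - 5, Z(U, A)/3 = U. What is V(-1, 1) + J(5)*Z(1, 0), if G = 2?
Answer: 33/10 ≈ 3.3000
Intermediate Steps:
Z(U, A) = 3*U
V(Q, X) = 1 - Q*X/5 (V(Q, X) = -(X*Q - 5)/5 = -(Q*X - 5)/5 = -(-5 + Q*X)/5 = 1 - Q*X/5)
J(s) = (2 + s)/(2*s) (J(s) = (s + 2)/(s + s) = (2 + s)/((2*s)) = (2 + s)*(1/(2*s)) = (2 + s)/(2*s))
V(-1, 1) + J(5)*Z(1, 0) = (1 - ⅕*(-1)*1) + ((½)*(2 + 5)/5)*(3*1) = (1 + ⅕) + ((½)*(⅕)*7)*3 = 6/5 + (7/10)*3 = 6/5 + 21/10 = 33/10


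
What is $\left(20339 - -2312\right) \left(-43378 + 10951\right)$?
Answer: $-734503977$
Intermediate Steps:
$\left(20339 - -2312\right) \left(-43378 + 10951\right) = \left(20339 + \left(-12921 + 15233\right)\right) \left(-32427\right) = \left(20339 + 2312\right) \left(-32427\right) = 22651 \left(-32427\right) = -734503977$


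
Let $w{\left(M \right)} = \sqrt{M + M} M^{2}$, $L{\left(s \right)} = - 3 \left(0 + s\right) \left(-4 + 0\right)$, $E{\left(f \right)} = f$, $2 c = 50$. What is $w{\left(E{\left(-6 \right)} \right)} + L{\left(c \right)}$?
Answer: $300 + 72 i \sqrt{3} \approx 300.0 + 124.71 i$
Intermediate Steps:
$c = 25$ ($c = \frac{1}{2} \cdot 50 = 25$)
$L{\left(s \right)} = 12 s$ ($L{\left(s \right)} = - 3 s \left(-4\right) = - 3 \left(- 4 s\right) = 12 s$)
$w{\left(M \right)} = \sqrt{2} M^{\frac{5}{2}}$ ($w{\left(M \right)} = \sqrt{2 M} M^{2} = \sqrt{2} \sqrt{M} M^{2} = \sqrt{2} M^{\frac{5}{2}}$)
$w{\left(E{\left(-6 \right)} \right)} + L{\left(c \right)} = \sqrt{2} \left(-6\right)^{\frac{5}{2}} + 12 \cdot 25 = \sqrt{2} \cdot 36 i \sqrt{6} + 300 = 72 i \sqrt{3} + 300 = 300 + 72 i \sqrt{3}$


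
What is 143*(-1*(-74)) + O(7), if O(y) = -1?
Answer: 10581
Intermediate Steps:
143*(-1*(-74)) + O(7) = 143*(-1*(-74)) - 1 = 143*74 - 1 = 10582 - 1 = 10581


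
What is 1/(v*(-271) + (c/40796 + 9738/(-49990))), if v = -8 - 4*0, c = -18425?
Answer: 1019696020/2210041802761 ≈ 0.00046139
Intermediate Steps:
v = -8 (v = -8 + 0 = -8)
1/(v*(-271) + (c/40796 + 9738/(-49990))) = 1/(-8*(-271) + (-18425/40796 + 9738/(-49990))) = 1/(2168 + (-18425*1/40796 + 9738*(-1/49990))) = 1/(2168 + (-18425/40796 - 4869/24995)) = 1/(2168 - 659168599/1019696020) = 1/(2210041802761/1019696020) = 1019696020/2210041802761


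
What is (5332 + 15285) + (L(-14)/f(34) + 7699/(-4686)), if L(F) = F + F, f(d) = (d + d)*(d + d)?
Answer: 55836843013/2708508 ≈ 20615.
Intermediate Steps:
f(d) = 4*d² (f(d) = (2*d)*(2*d) = 4*d²)
L(F) = 2*F
(5332 + 15285) + (L(-14)/f(34) + 7699/(-4686)) = (5332 + 15285) + ((2*(-14))/((4*34²)) + 7699/(-4686)) = 20617 + (-28/(4*1156) + 7699*(-1/4686)) = 20617 + (-28/4624 - 7699/4686) = 20617 + (-28*1/4624 - 7699/4686) = 20617 + (-7/1156 - 7699/4686) = 20617 - 4466423/2708508 = 55836843013/2708508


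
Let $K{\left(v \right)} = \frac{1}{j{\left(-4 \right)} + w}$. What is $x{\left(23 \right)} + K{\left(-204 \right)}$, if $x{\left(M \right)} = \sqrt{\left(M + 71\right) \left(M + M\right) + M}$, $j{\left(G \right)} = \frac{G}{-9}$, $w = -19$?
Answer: $- \frac{9}{167} + 3 \sqrt{483} \approx 65.878$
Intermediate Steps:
$j{\left(G \right)} = - \frac{G}{9}$ ($j{\left(G \right)} = G \left(- \frac{1}{9}\right) = - \frac{G}{9}$)
$x{\left(M \right)} = \sqrt{M + 2 M \left(71 + M\right)}$ ($x{\left(M \right)} = \sqrt{\left(71 + M\right) 2 M + M} = \sqrt{2 M \left(71 + M\right) + M} = \sqrt{M + 2 M \left(71 + M\right)}$)
$K{\left(v \right)} = - \frac{9}{167}$ ($K{\left(v \right)} = \frac{1}{\left(- \frac{1}{9}\right) \left(-4\right) - 19} = \frac{1}{\frac{4}{9} - 19} = \frac{1}{- \frac{167}{9}} = - \frac{9}{167}$)
$x{\left(23 \right)} + K{\left(-204 \right)} = \sqrt{23 \left(143 + 2 \cdot 23\right)} - \frac{9}{167} = \sqrt{23 \left(143 + 46\right)} - \frac{9}{167} = \sqrt{23 \cdot 189} - \frac{9}{167} = \sqrt{4347} - \frac{9}{167} = 3 \sqrt{483} - \frac{9}{167} = - \frac{9}{167} + 3 \sqrt{483}$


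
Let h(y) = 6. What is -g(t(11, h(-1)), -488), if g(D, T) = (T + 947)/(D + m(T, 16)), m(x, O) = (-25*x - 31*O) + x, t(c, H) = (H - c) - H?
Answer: -17/415 ≈ -0.040964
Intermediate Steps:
t(c, H) = -c
m(x, O) = -31*O - 24*x (m(x, O) = (-31*O - 25*x) + x = -31*O - 24*x)
g(D, T) = (947 + T)/(-496 + D - 24*T) (g(D, T) = (T + 947)/(D + (-31*16 - 24*T)) = (947 + T)/(D + (-496 - 24*T)) = (947 + T)/(-496 + D - 24*T))
-g(t(11, h(-1)), -488) = -(947 - 488)/(-496 - 1*11 - 24*(-488)) = -459/(-496 - 11 + 11712) = -459/11205 = -1*17/415 = -17/415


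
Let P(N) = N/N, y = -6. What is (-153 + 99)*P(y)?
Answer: -54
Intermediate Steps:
P(N) = 1
(-153 + 99)*P(y) = (-153 + 99)*1 = -54*1 = -54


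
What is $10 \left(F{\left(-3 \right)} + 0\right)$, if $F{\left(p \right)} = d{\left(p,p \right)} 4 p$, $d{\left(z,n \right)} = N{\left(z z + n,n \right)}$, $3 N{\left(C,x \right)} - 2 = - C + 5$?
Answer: $-40$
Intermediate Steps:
$N{\left(C,x \right)} = \frac{7}{3} - \frac{C}{3}$ ($N{\left(C,x \right)} = \frac{2}{3} + \frac{- C + 5}{3} = \frac{2}{3} + \frac{5 - C}{3} = \frac{2}{3} - \left(- \frac{5}{3} + \frac{C}{3}\right) = \frac{7}{3} - \frac{C}{3}$)
$d{\left(z,n \right)} = \frac{7}{3} - \frac{n}{3} - \frac{z^{2}}{3}$ ($d{\left(z,n \right)} = \frac{7}{3} - \frac{z z + n}{3} = \frac{7}{3} - \frac{z^{2} + n}{3} = \frac{7}{3} - \frac{n + z^{2}}{3} = \frac{7}{3} - \left(\frac{n}{3} + \frac{z^{2}}{3}\right) = \frac{7}{3} - \frac{n}{3} - \frac{z^{2}}{3}$)
$F{\left(p \right)} = p \left(\frac{28}{3} - \frac{4 p}{3} - \frac{4 p^{2}}{3}\right)$ ($F{\left(p \right)} = \left(\frac{7}{3} - \frac{p}{3} - \frac{p^{2}}{3}\right) 4 p = \left(\frac{28}{3} - \frac{4 p}{3} - \frac{4 p^{2}}{3}\right) p = p \left(\frac{28}{3} - \frac{4 p}{3} - \frac{4 p^{2}}{3}\right)$)
$10 \left(F{\left(-3 \right)} + 0\right) = 10 \left(\frac{4}{3} \left(-3\right) \left(7 - -3 - \left(-3\right)^{2}\right) + 0\right) = 10 \left(\frac{4}{3} \left(-3\right) \left(7 + 3 - 9\right) + 0\right) = 10 \left(\frac{4}{3} \left(-3\right) 1 + 0\right) = 10 \left(-4 + 0\right) = 10 \left(-4\right) = -40$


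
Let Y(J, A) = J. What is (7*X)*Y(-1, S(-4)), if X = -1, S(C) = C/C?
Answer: 7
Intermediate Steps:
S(C) = 1
(7*X)*Y(-1, S(-4)) = (7*(-1))*(-1) = -7*(-1) = 7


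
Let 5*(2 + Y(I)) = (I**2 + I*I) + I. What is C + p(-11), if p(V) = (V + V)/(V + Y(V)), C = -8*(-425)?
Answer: 282145/83 ≈ 3399.3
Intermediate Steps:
Y(I) = -2 + I/5 + 2*I**2/5 (Y(I) = -2 + ((I**2 + I*I) + I)/5 = -2 + ((I**2 + I**2) + I)/5 = -2 + (2*I**2 + I)/5 = -2 + (I + 2*I**2)/5 = -2 + (I/5 + 2*I**2/5) = -2 + I/5 + 2*I**2/5)
C = 3400
p(V) = 2*V/(-2 + 2*V**2/5 + 6*V/5) (p(V) = (V + V)/(V + (-2 + V/5 + 2*V**2/5)) = (2*V)/(-2 + 2*V**2/5 + 6*V/5) = 2*V/(-2 + 2*V**2/5 + 6*V/5))
C + p(-11) = 3400 + 5*(-11)/(-5 + (-11)**2 + 3*(-11)) = 3400 + 5*(-11)/(-5 + 121 - 33) = 3400 + 5*(-11)/83 = 3400 + 5*(-11)*(1/83) = 3400 - 55/83 = 282145/83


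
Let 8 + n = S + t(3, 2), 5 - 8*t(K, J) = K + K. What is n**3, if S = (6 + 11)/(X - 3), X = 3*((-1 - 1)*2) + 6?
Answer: -374805361/373248 ≈ -1004.2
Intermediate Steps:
t(K, J) = 5/8 - K/4 (t(K, J) = 5/8 - (K + K)/8 = 5/8 - K/4)
X = -6 (X = 3*(-2*2) + 6 = 3*(-4) + 6 = -12 + 6 = -6)
S = -17/9 (S = (6 + 11)/(-6 - 3) = 17/(-9) = 17*(-1/9) = -17/9 ≈ -1.8889)
n = -721/72 (n = -8 + (-17/9 + (5/8 - 1/4*3)) = -8 + (-17/9 + (5/8 - 3/4)) = -8 + (-17/9 - 1/8) = -8 - 145/72 = -721/72 ≈ -10.014)
n**3 = (-721/72)**3 = -374805361/373248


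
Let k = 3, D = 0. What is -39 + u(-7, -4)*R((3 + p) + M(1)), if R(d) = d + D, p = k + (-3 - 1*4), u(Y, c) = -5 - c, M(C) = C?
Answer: -39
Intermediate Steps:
p = -4 (p = 3 + (-3 - 1*4) = 3 + (-3 - 4) = 3 - 7 = -4)
R(d) = d (R(d) = d + 0 = d)
-39 + u(-7, -4)*R((3 + p) + M(1)) = -39 + (-5 - 1*(-4))*((3 - 4) + 1) = -39 + (-5 + 4)*(-1 + 1) = -39 - 1*0 = -39 + 0 = -39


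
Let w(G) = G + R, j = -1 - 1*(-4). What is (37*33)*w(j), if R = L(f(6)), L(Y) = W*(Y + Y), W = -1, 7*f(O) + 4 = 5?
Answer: 23199/7 ≈ 3314.1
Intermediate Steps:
f(O) = ⅐ (f(O) = -4/7 + (⅐)*5 = -4/7 + 5/7 = ⅐)
j = 3 (j = -1 + 4 = 3)
L(Y) = -2*Y (L(Y) = -(Y + Y) = -2*Y)
R = -2/7 (R = -2*⅐ = -2/7 ≈ -0.28571)
w(G) = -2/7 + G (w(G) = G - 2/7 = -2/7 + G)
(37*33)*w(j) = (37*33)*(-2/7 + 3) = 1221*(19/7) = 23199/7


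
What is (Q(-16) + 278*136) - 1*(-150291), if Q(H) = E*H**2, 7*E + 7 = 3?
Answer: 1315669/7 ≈ 1.8795e+5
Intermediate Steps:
E = -4/7 (E = -1 + (1/7)*3 = -1 + 3/7 = -4/7 ≈ -0.57143)
Q(H) = -4*H**2/7
(Q(-16) + 278*136) - 1*(-150291) = (-4/7*(-16)**2 + 278*136) - 1*(-150291) = (-4/7*256 + 37808) + 150291 = (-1024/7 + 37808) + 150291 = 263632/7 + 150291 = 1315669/7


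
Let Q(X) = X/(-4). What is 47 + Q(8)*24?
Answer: -1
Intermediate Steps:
Q(X) = -X/4 (Q(X) = X*(-1/4) = -X/4)
47 + Q(8)*24 = 47 - 1/4*8*24 = 47 - 2*24 = 47 - 48 = -1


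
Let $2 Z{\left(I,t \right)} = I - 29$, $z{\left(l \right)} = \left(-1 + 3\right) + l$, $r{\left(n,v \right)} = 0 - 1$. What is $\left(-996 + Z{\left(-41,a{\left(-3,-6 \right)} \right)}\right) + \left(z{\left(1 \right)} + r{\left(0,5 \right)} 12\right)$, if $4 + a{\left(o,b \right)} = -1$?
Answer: $-1040$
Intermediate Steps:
$a{\left(o,b \right)} = -5$ ($a{\left(o,b \right)} = -4 - 1 = -5$)
$r{\left(n,v \right)} = -1$
$z{\left(l \right)} = 2 + l$
$Z{\left(I,t \right)} = - \frac{29}{2} + \frac{I}{2}$ ($Z{\left(I,t \right)} = \frac{I - 29}{2} = \frac{-29 + I}{2} = - \frac{29}{2} + \frac{I}{2}$)
$\left(-996 + Z{\left(-41,a{\left(-3,-6 \right)} \right)}\right) + \left(z{\left(1 \right)} + r{\left(0,5 \right)} 12\right) = \left(-996 + \left(- \frac{29}{2} + \frac{1}{2} \left(-41\right)\right)\right) + \left(\left(2 + 1\right) - 12\right) = \left(-996 - 35\right) + \left(3 - 12\right) = \left(-996 - 35\right) - 9 = -1031 - 9 = -1040$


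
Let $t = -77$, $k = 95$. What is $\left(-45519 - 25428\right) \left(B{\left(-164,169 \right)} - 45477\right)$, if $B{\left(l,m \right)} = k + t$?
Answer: $3225179673$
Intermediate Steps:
$B{\left(l,m \right)} = 18$ ($B{\left(l,m \right)} = 95 - 77 = 18$)
$\left(-45519 - 25428\right) \left(B{\left(-164,169 \right)} - 45477\right) = \left(-45519 - 25428\right) \left(18 - 45477\right) = \left(-70947\right) \left(-45459\right) = 3225179673$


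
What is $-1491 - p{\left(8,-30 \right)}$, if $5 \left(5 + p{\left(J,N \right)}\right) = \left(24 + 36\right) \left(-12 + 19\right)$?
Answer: $-1570$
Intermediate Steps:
$p{\left(J,N \right)} = 79$ ($p{\left(J,N \right)} = -5 + \frac{\left(24 + 36\right) \left(-12 + 19\right)}{5} = -5 + \frac{60 \cdot 7}{5} = -5 + \frac{1}{5} \cdot 420 = -5 + 84 = 79$)
$-1491 - p{\left(8,-30 \right)} = -1491 - 79 = -1570$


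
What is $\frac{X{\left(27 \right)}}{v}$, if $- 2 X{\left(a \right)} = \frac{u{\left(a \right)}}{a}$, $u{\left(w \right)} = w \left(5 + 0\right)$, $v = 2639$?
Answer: $- \frac{5}{5278} \approx -0.00094733$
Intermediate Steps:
$u{\left(w \right)} = 5 w$ ($u{\left(w \right)} = w 5 = 5 w$)
$X{\left(a \right)} = - \frac{5}{2}$ ($X{\left(a \right)} = - \frac{5 a \frac{1}{a}}{2} = \left(- \frac{1}{2}\right) 5 = - \frac{5}{2}$)
$\frac{X{\left(27 \right)}}{v} = - \frac{5}{2 \cdot 2639} = \left(- \frac{5}{2}\right) \frac{1}{2639} = - \frac{5}{5278}$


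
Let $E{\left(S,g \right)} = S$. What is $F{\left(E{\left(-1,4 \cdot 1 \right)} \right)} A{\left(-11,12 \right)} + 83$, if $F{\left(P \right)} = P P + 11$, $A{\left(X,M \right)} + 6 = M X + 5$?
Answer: $-1513$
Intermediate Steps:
$A{\left(X,M \right)} = -1 + M X$ ($A{\left(X,M \right)} = -6 + \left(M X + 5\right) = -6 + \left(5 + M X\right) = -1 + M X$)
$F{\left(P \right)} = 11 + P^{2}$ ($F{\left(P \right)} = P^{2} + 11 = 11 + P^{2}$)
$F{\left(E{\left(-1,4 \cdot 1 \right)} \right)} A{\left(-11,12 \right)} + 83 = \left(11 + \left(-1\right)^{2}\right) \left(-1 + 12 \left(-11\right)\right) + 83 = \left(11 + 1\right) \left(-1 - 132\right) + 83 = 12 \left(-133\right) + 83 = -1596 + 83 = -1513$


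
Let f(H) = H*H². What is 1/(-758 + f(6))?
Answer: -1/542 ≈ -0.0018450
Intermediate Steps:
f(H) = H³
1/(-758 + f(6)) = 1/(-758 + 6³) = 1/(-758 + 216) = 1/(-542) = -1/542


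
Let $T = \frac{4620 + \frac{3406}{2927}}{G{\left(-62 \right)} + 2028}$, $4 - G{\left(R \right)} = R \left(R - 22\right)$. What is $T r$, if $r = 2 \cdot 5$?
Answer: $- \frac{33815365}{2324038} \approx -14.55$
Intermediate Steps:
$G{\left(R \right)} = 4 - R \left(-22 + R\right)$ ($G{\left(R \right)} = 4 - R \left(R - 22\right) = 4 - R \left(-22 + R\right)$)
$r = 10$
$T = - \frac{6763073}{4648076}$ ($T = \frac{4620 + \frac{3406}{2927}}{\left(4 - \left(-62\right)^{2} + 22 \left(-62\right)\right) + 2028} = \frac{4620 + 3406 \cdot \frac{1}{2927}}{\left(4 - 3844 - 1364\right) + 2028} = \frac{4620 + \frac{3406}{2927}}{\left(4 - 3844 - 1364\right) + 2028} = \frac{13526146}{2927 \left(-5204 + 2028\right)} = \frac{13526146}{2927 \left(-3176\right)} = \frac{13526146}{2927} \left(- \frac{1}{3176}\right) = - \frac{6763073}{4648076} \approx -1.455$)
$T r = \left(- \frac{6763073}{4648076}\right) 10 = - \frac{33815365}{2324038}$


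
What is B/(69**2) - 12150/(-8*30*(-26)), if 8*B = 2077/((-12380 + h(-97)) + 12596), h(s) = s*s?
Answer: -18558919123/9531522000 ≈ -1.9471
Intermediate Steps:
h(s) = s**2
B = 2077/77000 (B = (2077/((-12380 + (-97)**2) + 12596))/8 = (2077/((-12380 + 9409) + 12596))/8 = (2077/(-2971 + 12596))/8 = (2077/9625)/8 = (2077*(1/9625))/8 = (1/8)*(2077/9625) = 2077/77000 ≈ 0.026974)
B/(69**2) - 12150/(-8*30*(-26)) = 2077/(77000*(69**2)) - 12150/(-8*30*(-26)) = (2077/77000)/4761 - 12150/((-240*(-26))) = (2077/77000)*(1/4761) - 12150/6240 = 2077/366597000 - 12150*1/6240 = 2077/366597000 - 405/208 = -18558919123/9531522000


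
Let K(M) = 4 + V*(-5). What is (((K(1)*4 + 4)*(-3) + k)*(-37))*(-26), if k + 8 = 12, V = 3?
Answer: 119288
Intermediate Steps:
k = 4 (k = -8 + 12 = 4)
K(M) = -11 (K(M) = 4 + 3*(-5) = 4 - 15 = -11)
(((K(1)*4 + 4)*(-3) + k)*(-37))*(-26) = (((-11*4 + 4)*(-3) + 4)*(-37))*(-26) = (((-44 + 4)*(-3) + 4)*(-37))*(-26) = ((-40*(-3) + 4)*(-37))*(-26) = ((120 + 4)*(-37))*(-26) = (124*(-37))*(-26) = -4588*(-26) = 119288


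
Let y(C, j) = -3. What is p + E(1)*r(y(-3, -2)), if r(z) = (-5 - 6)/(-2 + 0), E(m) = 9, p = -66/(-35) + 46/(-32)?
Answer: 27971/560 ≈ 49.948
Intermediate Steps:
p = 251/560 (p = -66*(-1/35) + 46*(-1/32) = 66/35 - 23/16 = 251/560 ≈ 0.44821)
r(z) = 11/2 (r(z) = -11/(-2) = -11*(-1/2) = 11/2)
p + E(1)*r(y(-3, -2)) = 251/560 + 9*(11/2) = 251/560 + 99/2 = 27971/560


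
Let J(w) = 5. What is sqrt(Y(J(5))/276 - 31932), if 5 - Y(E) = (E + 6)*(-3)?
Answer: I*sqrt(608110386)/138 ≈ 178.69*I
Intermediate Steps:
Y(E) = 23 + 3*E (Y(E) = 5 - (E + 6)*(-3) = 5 - (6 + E)*(-3) = 5 - (-18 - 3*E) = 5 + (18 + 3*E) = 23 + 3*E)
sqrt(Y(J(5))/276 - 31932) = sqrt((23 + 3*5)/276 - 31932) = sqrt((23 + 15)*(1/276) - 31932) = sqrt(38*(1/276) - 31932) = sqrt(19/138 - 31932) = sqrt(-4406597/138) = I*sqrt(608110386)/138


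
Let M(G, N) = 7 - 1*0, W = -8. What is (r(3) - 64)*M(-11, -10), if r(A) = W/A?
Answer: -1400/3 ≈ -466.67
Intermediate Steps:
M(G, N) = 7 (M(G, N) = 7 + 0 = 7)
r(A) = -8/A
(r(3) - 64)*M(-11, -10) = (-8/3 - 64)*7 = -200/3*7 = -1400/3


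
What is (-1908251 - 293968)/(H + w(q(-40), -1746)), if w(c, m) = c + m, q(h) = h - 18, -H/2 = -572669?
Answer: -734073/381178 ≈ -1.9258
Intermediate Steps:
H = 1145338 (H = -2*(-572669) = 1145338)
q(h) = -18 + h
(-1908251 - 293968)/(H + w(q(-40), -1746)) = (-1908251 - 293968)/(1145338 + ((-18 - 40) - 1746)) = -2202219/(1145338 + (-58 - 1746)) = -2202219/(1145338 - 1804) = -2202219/1143534 = -2202219*1/1143534 = -734073/381178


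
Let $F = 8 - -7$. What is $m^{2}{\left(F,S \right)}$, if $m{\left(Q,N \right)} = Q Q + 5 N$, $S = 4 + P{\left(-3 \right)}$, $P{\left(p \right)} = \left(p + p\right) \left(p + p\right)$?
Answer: $180625$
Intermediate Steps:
$P{\left(p \right)} = 4 p^{2}$ ($P{\left(p \right)} = 2 p 2 p = 4 p^{2}$)
$S = 40$ ($S = 4 + 4 \left(-3\right)^{2} = 4 + 4 \cdot 9 = 4 + 36 = 40$)
$F = 15$ ($F = 8 + 7 = 15$)
$m{\left(Q,N \right)} = Q^{2} + 5 N$
$m^{2}{\left(F,S \right)} = \left(15^{2} + 5 \cdot 40\right)^{2} = \left(225 + 200\right)^{2} = 425^{2} = 180625$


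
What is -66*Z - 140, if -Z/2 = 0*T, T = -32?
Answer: -140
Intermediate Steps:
Z = 0 (Z = -0*(-32) = -2*0 = 0)
-66*Z - 140 = -66*0 - 140 = 0 - 140 = -140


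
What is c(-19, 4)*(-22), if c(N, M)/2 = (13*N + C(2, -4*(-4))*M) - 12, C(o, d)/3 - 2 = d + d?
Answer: -6556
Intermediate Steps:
C(o, d) = 6 + 6*d (C(o, d) = 6 + 3*(d + d) = 6 + 3*(2*d) = 6 + 6*d)
c(N, M) = -24 + 26*N + 204*M (c(N, M) = 2*((13*N + (6 + 6*(-4*(-4)))*M) - 12) = 2*((13*N + (6 + 6*16)*M) - 12) = 2*((13*N + (6 + 96)*M) - 12) = 2*((13*N + 102*M) - 12) = 2*(-12 + 13*N + 102*M) = -24 + 26*N + 204*M)
c(-19, 4)*(-22) = (-24 + 26*(-19) + 204*4)*(-22) = (-24 - 494 + 816)*(-22) = 298*(-22) = -6556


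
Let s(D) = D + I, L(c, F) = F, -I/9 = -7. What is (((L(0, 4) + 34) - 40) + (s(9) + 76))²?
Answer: 21316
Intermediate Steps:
I = 63 (I = -9*(-7) = 63)
s(D) = 63 + D (s(D) = D + 63 = 63 + D)
(((L(0, 4) + 34) - 40) + (s(9) + 76))² = (((4 + 34) - 40) + ((63 + 9) + 76))² = ((38 - 40) + (72 + 76))² = (-2 + 148)² = 146² = 21316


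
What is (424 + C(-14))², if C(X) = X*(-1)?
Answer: 191844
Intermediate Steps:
C(X) = -X
(424 + C(-14))² = (424 - 1*(-14))² = (424 + 14)² = 438² = 191844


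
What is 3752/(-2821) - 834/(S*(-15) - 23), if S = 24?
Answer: 130814/154349 ≈ 0.84752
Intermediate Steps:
3752/(-2821) - 834/(S*(-15) - 23) = 3752/(-2821) - 834/(24*(-15) - 23) = 3752*(-1/2821) - 834/(-360 - 23) = -536/403 - 834/(-383) = -536/403 - 834*(-1/383) = -536/403 + 834/383 = 130814/154349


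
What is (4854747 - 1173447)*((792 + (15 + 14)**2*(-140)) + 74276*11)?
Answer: 2577233954400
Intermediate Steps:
(4854747 - 1173447)*((792 + (15 + 14)**2*(-140)) + 74276*11) = 3681300*((792 + 29**2*(-140)) + 817036) = 3681300*((792 + 841*(-140)) + 817036) = 3681300*((792 - 117740) + 817036) = 3681300*(-116948 + 817036) = 3681300*700088 = 2577233954400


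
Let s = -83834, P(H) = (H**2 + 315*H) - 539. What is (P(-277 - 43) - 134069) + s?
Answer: -216842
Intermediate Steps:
P(H) = -539 + H**2 + 315*H
(P(-277 - 43) - 134069) + s = ((-539 + (-277 - 43)**2 + 315*(-277 - 43)) - 134069) - 83834 = ((-539 + (-320)**2 + 315*(-320)) - 134069) - 83834 = ((-539 + 102400 - 100800) - 134069) - 83834 = (1061 - 134069) - 83834 = -133008 - 83834 = -216842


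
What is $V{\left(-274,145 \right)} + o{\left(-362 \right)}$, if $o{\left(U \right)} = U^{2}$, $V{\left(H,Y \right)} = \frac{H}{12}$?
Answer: $\frac{786127}{6} \approx 1.3102 \cdot 10^{5}$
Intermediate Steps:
$V{\left(H,Y \right)} = \frac{H}{12}$ ($V{\left(H,Y \right)} = H \frac{1}{12} = \frac{H}{12}$)
$V{\left(-274,145 \right)} + o{\left(-362 \right)} = \frac{1}{12} \left(-274\right) + \left(-362\right)^{2} = - \frac{137}{6} + 131044 = \frac{786127}{6}$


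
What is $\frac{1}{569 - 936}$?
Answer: $- \frac{1}{367} \approx -0.0027248$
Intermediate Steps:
$\frac{1}{569 - 936} = \frac{1}{-367} = - \frac{1}{367}$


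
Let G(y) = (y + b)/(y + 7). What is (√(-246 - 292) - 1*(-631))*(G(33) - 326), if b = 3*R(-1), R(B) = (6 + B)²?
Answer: -2040023/10 - 3233*I*√538/10 ≈ -2.04e+5 - 7498.9*I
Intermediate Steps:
b = 75 (b = 3*(6 - 1)² = 3*5² = 3*25 = 75)
G(y) = (75 + y)/(7 + y) (G(y) = (y + 75)/(y + 7) = (75 + y)/(7 + y))
(√(-246 - 292) - 1*(-631))*(G(33) - 326) = (√(-246 - 292) - 1*(-631))*((75 + 33)/(7 + 33) - 326) = (√(-538) + 631)*(108/40 - 326) = (I*√538 + 631)*((1/40)*108 - 326) = (631 + I*√538)*(27/10 - 326) = (631 + I*√538)*(-3233/10) = -2040023/10 - 3233*I*√538/10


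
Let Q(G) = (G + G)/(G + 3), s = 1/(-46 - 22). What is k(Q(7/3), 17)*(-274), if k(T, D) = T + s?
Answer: -16029/68 ≈ -235.72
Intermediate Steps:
s = -1/68 (s = 1/(-68) = -1/68 ≈ -0.014706)
Q(G) = 2*G/(3 + G) (Q(G) = (2*G)/(3 + G) = 2*G/(3 + G))
k(T, D) = -1/68 + T (k(T, D) = T - 1/68 = -1/68 + T)
k(Q(7/3), 17)*(-274) = (-1/68 + 2*(7/3)/(3 + 7/3))*(-274) = (-1/68 + 2*(7/3)/(16/3))*(-274) = (-1/68 + 2*(7/3)*(3/16))*(-274) = (-1/68 + 7/8)*(-274) = (117/136)*(-274) = -16029/68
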